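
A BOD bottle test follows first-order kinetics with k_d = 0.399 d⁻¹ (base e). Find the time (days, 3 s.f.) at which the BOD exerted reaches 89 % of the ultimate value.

y/L₀ = 1 − e^(−k_d t) = 0.89 ⇒ e^(−k_d t) = 0.110
t = −ln(0.110) / 0.399 = 2.207 / 0.399 = 5.532 d.

t ≈ 5.53 d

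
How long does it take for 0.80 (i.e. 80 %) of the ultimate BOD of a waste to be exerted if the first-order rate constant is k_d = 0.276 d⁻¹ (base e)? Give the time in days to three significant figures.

y/L₀ = 1 − e^(−k_d t) = 0.80 ⇒ e^(−k_d t) = 0.200
t = −ln(0.200) / 0.276 = 1.609 / 0.276 = 5.831 d.

t ≈ 5.83 d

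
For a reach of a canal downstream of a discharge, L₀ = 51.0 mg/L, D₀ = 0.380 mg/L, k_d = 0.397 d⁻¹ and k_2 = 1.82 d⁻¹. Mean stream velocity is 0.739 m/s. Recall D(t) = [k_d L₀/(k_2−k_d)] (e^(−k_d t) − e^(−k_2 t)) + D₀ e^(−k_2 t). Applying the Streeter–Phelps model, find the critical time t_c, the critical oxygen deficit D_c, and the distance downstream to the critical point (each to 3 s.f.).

t_c = [1/(k_2−k_d)] ln[(k_2/k_d)(1 − D₀(k_2−k_d)/(k_d L₀))]
= [1/(1.82−0.397)] ln[(1.82/0.397)(1 − 0.380×1.423/(0.397×51.0))]
= (1/1.423) ln[4.584 × 0.9733] = 0.7027 × ln(4.462) = 0.7027 × 1.496 = 1.051 d.
D_c = (k_d/k_2) L₀ e^(−k_d t_c) = (0.397/1.82) × 51.0 × e^(−0.397×1.051) = 0.2181 × 51.0 × 0.6589 = 7.330 mg/L.
x_c = v t_c = 0.739 m/s × 1.051 d × 86400 s/d = 67110 m ≈ 67.1 km.

t_c ≈ 1.05 d; D_c ≈ 7.33 mg/L; x_c ≈ 67.1 km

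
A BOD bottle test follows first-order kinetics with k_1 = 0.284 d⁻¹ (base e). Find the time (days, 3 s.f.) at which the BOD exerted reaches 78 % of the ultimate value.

t ≈ 5.33 d

y/L₀ = 1 − e^(−k_1 t) = 0.78 ⇒ e^(−k_1 t) = 0.220
t = −ln(0.220) / 0.284 = 1.514 / 0.284 = 5.331 d.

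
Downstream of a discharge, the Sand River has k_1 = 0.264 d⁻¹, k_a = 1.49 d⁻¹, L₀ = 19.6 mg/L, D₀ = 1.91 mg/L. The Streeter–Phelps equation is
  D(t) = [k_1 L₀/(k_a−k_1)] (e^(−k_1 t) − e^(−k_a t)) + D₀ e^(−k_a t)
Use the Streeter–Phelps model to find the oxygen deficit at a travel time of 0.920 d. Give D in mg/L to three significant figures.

D ≈ 2.72 mg/L

k_1 L₀/(k_a−k_1) = 0.264×19.6/(1.49−0.264) = 5.174/1.226 = 4.221 mg/L.
e^(−k_1 t) = e^(−0.264×0.9200) = 0.7844; e^(−k_a t) = e^(−1.49×0.9200) = 0.2539.
D = 4.221 × (0.7844 − 0.2539) + 1.91 × 0.2539 = 2.239 + 0.4850 = 2.724 mg/L.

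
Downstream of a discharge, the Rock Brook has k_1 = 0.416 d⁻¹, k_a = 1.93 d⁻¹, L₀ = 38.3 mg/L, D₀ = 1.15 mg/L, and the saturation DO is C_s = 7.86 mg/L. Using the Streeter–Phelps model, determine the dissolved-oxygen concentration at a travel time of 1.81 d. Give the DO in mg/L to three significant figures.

k_1 L₀/(k_a−k_1) = 0.416×38.3/(1.93−0.416) = 15.93/1.514 = 10.52 mg/L.
e^(−k_1 t) = e^(−0.416×1.810) = 0.4710; e^(−k_a t) = e^(−1.93×1.810) = 0.03040.
D = 10.52 × (0.4710 − 0.03040) + 1.15 × 0.03040 = 4.636 + 0.03496 = 4.671 mg/L.
DO = C_s − D = 7.86 − 4.671 = 3.189 mg/L.

DO ≈ 3.19 mg/L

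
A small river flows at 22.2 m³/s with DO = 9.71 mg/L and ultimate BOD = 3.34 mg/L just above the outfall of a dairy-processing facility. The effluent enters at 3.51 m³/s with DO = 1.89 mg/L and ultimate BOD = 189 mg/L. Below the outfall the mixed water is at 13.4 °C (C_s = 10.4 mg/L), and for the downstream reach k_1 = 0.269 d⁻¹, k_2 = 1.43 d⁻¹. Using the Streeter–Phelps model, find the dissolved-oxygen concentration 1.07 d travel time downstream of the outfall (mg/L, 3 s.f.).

Mixed DO = (22.2×9.71 + 3.51×1.89)/(22.2+3.51) = 222.2/25.71 = 8.642 mg/L.
Mixed L₀ = (22.2×3.34 + 3.51×189)/(25.71) = 737.5/25.71 = 28.69 mg/L.
Initial deficit D₀ = C_s − DO₀ = 10.4 − 8.642 = 1.758 mg/L.
D(1.07) = [0.269×28.69/(1.43−0.269)](e^(−0.269×1.07) − e^(−1.43×1.07)) + 1.758 e^(−1.43×1.07)
= 6.647 × (0.7499 − 0.2165) + 1.758 × 0.2165 = 3.926 mg/L.
DO = 10.4 − 3.926 = 6.474 mg/L.

DO ≈ 6.47 mg/L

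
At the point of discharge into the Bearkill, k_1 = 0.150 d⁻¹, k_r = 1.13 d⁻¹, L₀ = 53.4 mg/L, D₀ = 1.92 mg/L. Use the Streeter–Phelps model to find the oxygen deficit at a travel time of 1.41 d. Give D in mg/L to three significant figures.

k_1 L₀/(k_r−k_1) = 0.150×53.4/(1.13−0.150) = 8.010/0.9800 = 8.173 mg/L.
e^(−k_1 t) = e^(−0.150×1.410) = 0.8094; e^(−k_r t) = e^(−1.13×1.410) = 0.2033.
D = 8.173 × (0.8094 − 0.2033) + 1.92 × 0.2033 = 4.954 + 0.3902 = 5.344 mg/L.

D ≈ 5.34 mg/L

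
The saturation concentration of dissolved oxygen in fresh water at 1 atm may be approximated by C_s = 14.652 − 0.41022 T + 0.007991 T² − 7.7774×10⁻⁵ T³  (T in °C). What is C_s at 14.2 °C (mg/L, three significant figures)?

C_s ≈ 10.2 mg/L

C_s = 14.652 − 0.41022×14.2 + 0.007991×14.2² − 7.7774×10⁻⁵×14.2³ = 10.22 mg/L.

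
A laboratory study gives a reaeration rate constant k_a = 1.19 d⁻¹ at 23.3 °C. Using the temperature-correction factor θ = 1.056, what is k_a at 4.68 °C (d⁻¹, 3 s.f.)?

k_a ≈ 0.431 d⁻¹

k_a(T₂) = k_a(T₁) · θ^(T₂−T₁) = 1.19 × 1.056^(4.68−23.3)
= 1.19 × 1.056^-18.6 = 1.19 × 0.3626 = 0.4314 d⁻¹.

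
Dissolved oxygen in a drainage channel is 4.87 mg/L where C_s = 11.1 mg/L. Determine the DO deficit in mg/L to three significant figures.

D = C_s − C = 11.1 − 4.87 = 6.23 mg/L.

D ≈ 6.23 mg/L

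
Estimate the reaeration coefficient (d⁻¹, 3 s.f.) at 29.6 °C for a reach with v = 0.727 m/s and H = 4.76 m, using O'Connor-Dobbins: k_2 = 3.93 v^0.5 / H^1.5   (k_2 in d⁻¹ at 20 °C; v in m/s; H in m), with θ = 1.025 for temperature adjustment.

k_2(20) = 3.93 × 0.727^0.5 / 4.76^1.5 = 3.93 × 0.8526 / 10.39 = 0.3227 d⁻¹.
k_2(29.6) = 0.3227 × 1.025^(29.6−20) = 0.3227 × 1.268 = 0.4090 d⁻¹.

k_2 ≈ 0.409 d⁻¹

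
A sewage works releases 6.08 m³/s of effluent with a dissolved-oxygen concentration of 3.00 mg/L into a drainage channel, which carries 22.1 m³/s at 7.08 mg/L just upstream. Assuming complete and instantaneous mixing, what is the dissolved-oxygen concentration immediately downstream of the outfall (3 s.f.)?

6.20 mg/L

Flow-weighted mixing: C = (Q_r C_r + Q_w C_w)/(Q_r + Q_w)
= (22.1×7.08 + 6.08×3.00)/(22.1 + 6.08) = 174.7/28.18 = 6.200 mg/L.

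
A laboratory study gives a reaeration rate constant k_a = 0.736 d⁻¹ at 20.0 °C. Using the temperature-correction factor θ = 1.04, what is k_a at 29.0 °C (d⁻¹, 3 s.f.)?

k_a(T₂) = k_a(T₁) · θ^(T₂−T₁) = 0.736 × 1.04^(29.0−20.0)
= 0.736 × 1.04^9.00 = 0.736 × 1.423 = 1.048 d⁻¹.

k_a ≈ 1.05 d⁻¹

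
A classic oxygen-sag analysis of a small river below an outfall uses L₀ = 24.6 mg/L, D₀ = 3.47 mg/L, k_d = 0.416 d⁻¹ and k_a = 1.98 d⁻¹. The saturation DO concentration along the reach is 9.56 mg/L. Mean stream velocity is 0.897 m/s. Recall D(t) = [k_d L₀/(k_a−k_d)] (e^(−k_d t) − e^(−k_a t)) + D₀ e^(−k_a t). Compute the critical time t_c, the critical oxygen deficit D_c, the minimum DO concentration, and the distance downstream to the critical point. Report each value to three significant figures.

t_c ≈ 0.514 d; D_c ≈ 4.17 mg/L; min DO ≈ 5.39 mg/L; x_c ≈ 39.9 km

With k_a/k_d = 4.760 and 1 − D₀(k_a−k_d)/(k_d L₀) = 0.4697,
t_c = ln(4.760 × 0.4697) / (1.98 − 0.416) = ln(2.235) / 1.564 = 0.8045/1.564 = 0.5144 d.
L(t_c) = L₀ e^(−k_d t_c) = 24.6 × 0.8074 = 19.86 mg/L, and at the critical point k_a D_c = k_d L, so D_c = (0.416/1.98) × 19.86 = 4.173 mg/L.
Minimum DO = C_s − D_c = 9.56 − 4.173 = 5.387 mg/L.
x_c = v t_c = 0.897 m/s × 0.5144 d × 86400 s/d = 39860 m ≈ 39.9 km.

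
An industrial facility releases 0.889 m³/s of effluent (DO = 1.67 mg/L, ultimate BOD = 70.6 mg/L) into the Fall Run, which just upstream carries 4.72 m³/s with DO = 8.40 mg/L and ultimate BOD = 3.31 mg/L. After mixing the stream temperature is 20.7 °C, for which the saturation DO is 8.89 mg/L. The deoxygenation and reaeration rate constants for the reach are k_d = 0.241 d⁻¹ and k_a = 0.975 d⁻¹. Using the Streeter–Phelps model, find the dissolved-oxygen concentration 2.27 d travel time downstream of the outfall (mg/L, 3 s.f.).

Mixed DO = (4.72×8.40 + 0.889×1.67)/(4.72+0.889) = 41.13/5.609 = 7.333 mg/L.
Mixed L₀ = (4.72×3.31 + 0.889×70.6)/(5.609) = 78.39/5.609 = 13.98 mg/L.
Initial deficit D₀ = C_s − DO₀ = 8.89 − 7.333 = 1.557 mg/L.
D(2.27) = [0.241×13.98/(0.975−0.241)](e^(−0.241×2.27) − e^(−0.975×2.27)) + 1.557 e^(−0.975×2.27)
= 4.589 × (0.5786 − 0.1093) + 1.557 × 0.1093 = 2.324 mg/L.
DO = 8.89 − 2.324 = 6.566 mg/L.

DO ≈ 6.57 mg/L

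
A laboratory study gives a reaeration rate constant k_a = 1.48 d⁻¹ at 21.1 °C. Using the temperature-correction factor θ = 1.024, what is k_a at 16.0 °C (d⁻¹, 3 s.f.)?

k_a(T₂) = k_a(T₁) · θ^(T₂−T₁) = 1.48 × 1.024^(16.0−21.1)
= 1.48 × 1.024^-5.10 = 1.48 × 0.8861 = 1.311 d⁻¹.

k_a ≈ 1.31 d⁻¹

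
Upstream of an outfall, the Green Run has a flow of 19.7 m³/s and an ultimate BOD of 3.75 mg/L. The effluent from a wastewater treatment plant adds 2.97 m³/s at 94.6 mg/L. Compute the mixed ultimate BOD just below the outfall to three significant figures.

Flow-weighted mixing: C = (Q_r C_r + Q_w C_w)/(Q_r + Q_w)
= (19.7×3.75 + 2.97×94.6)/(19.7 + 2.97) = 354.8/22.67 = 15.65 mg/L.

15.7 mg/L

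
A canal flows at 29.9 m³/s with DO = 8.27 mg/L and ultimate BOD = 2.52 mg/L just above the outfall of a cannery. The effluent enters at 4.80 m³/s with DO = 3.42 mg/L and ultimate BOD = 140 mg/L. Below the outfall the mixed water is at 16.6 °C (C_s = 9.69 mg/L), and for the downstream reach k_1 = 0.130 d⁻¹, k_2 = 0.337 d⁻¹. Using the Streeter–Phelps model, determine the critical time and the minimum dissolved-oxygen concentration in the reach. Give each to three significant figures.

Mixed DO = (29.9×8.27 + 4.80×3.42)/(29.9+4.80) = 263.7/34.70 = 7.599 mg/L.
Mixed L₀ = (29.9×2.52 + 4.80×140)/(34.70) = 747.3/34.70 = 21.54 mg/L.
Initial deficit D₀ = C_s − DO₀ = 9.69 − 7.599 = 2.091 mg/L.
t_c = (1/0.2070) ln[(0.337/0.130)(1 − 2.091×0.2070/(0.130×21.54))] = 4.831 × ln(2.192) = 3.790 d.
D_c = (0.130/0.337) × 21.54 × e^(−0.130×3.790) = 0.3858 × 21.54 × 0.6109 = 5.076 mg/L.
Minimum DO = 9.69 − 5.076 = 4.614 mg/L.

t_c ≈ 3.79 d; minimum DO ≈ 4.61 mg/L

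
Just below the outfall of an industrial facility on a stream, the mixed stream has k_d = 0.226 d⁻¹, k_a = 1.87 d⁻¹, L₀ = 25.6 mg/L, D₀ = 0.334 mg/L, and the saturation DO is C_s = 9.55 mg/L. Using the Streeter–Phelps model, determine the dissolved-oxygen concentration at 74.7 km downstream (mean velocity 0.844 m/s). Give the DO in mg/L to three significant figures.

DO ≈ 7.23 mg/L

Travel time t = x/v = 74.7 km / (0.844 m/s) = 74700 m / 0.844 m/s = 88510 s = 1.024 d.
k_d L₀/(k_a−k_d) = 0.226×25.6/(1.87−0.226) = 5.786/1.644 = 3.519 mg/L.
e^(−k_d t) = e^(−0.226×1.024) = 0.7933; e^(−k_a t) = e^(−1.87×1.024) = 0.1473.
D = 3.519 × (0.7933 − 0.1473) + 0.334 × 0.1473 = 2.274 + 0.04918 = 2.323 mg/L.
DO = C_s − D = 9.55 − 2.323 = 7.227 mg/L.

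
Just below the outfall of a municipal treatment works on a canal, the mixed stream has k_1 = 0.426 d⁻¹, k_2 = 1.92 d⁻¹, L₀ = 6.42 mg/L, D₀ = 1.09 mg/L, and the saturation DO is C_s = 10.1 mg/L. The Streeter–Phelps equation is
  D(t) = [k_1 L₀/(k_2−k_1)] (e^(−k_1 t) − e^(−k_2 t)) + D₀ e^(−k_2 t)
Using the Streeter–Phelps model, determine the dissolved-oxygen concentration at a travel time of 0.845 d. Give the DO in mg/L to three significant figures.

DO ≈ 8.97 mg/L

k_1 L₀/(k_2−k_1) = 0.426×6.42/(1.92−0.426) = 2.735/1.494 = 1.831 mg/L.
e^(−k_1 t) = e^(−0.426×0.8450) = 0.6977; e^(−k_2 t) = e^(−1.92×0.8450) = 0.1974.
D = 1.831 × (0.6977 − 0.1974) + 1.09 × 0.1974 = 0.9158 + 0.2152 = 1.131 mg/L.
DO = C_s − D = 10.1 − 1.131 = 8.969 mg/L.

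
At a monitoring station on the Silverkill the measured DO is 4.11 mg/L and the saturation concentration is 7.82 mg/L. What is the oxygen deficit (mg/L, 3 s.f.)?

D ≈ 3.71 mg/L

D = C_s − C = 7.82 − 4.11 = 3.71 mg/L.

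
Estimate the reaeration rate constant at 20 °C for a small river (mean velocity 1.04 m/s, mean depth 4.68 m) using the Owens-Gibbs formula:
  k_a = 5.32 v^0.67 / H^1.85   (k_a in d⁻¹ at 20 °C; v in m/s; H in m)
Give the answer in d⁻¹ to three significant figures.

k_a ≈ 0.314 d⁻¹

k_a = 5.32 × 1.04^0.67 / 4.68^1.85 = 5.32 × 1.027 / 17.38 = 0.3143 d⁻¹.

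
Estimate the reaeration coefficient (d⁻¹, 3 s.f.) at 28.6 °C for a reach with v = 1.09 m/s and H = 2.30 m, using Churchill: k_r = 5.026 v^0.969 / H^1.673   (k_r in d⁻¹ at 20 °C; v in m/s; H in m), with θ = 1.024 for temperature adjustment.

k_r ≈ 1.66 d⁻¹

k_r(20) = 5.026 × 1.09^0.969 / 2.30^1.673 = 5.026 × 1.087 / 4.029 = 1.356 d⁻¹.
k_r(28.6) = 1.356 × 1.024^(28.6−20) = 1.356 × 1.226 = 1.663 d⁻¹.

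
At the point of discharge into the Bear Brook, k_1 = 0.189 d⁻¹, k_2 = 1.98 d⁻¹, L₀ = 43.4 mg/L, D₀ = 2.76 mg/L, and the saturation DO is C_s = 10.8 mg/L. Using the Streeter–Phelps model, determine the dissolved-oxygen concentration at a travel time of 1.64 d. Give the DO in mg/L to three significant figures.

DO ≈ 7.51 mg/L

k_1 L₀/(k_2−k_1) = 0.189×43.4/(1.98−0.189) = 8.203/1.791 = 4.580 mg/L.
e^(−k_1 t) = e^(−0.189×1.640) = 0.7335; e^(−k_2 t) = e^(−1.98×1.640) = 0.03888.
D = 4.580 × (0.7335 − 0.03888) + 2.76 × 0.03888 = 3.181 + 0.1073 = 3.288 mg/L.
DO = C_s − D = 10.8 − 3.288 = 7.512 mg/L.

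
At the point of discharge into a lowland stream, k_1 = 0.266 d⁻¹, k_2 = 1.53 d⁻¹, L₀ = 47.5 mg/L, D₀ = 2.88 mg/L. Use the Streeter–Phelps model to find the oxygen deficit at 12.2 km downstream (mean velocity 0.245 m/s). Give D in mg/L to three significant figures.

Travel time t = x/v = 12.2 km / (0.245 m/s) = 12200 m / 0.245 m/s = 49800 s = 0.5763 d.
k_1 L₀/(k_2−k_1) = 0.266×47.5/(1.53−0.266) = 12.64/1.264 = 9.996 mg/L.
e^(−k_1 t) = e^(−0.266×0.5763) = 0.8579; e^(−k_2 t) = e^(−1.53×0.5763) = 0.4140.
D = 9.996 × (0.8579 − 0.4140) + 2.88 × 0.4140 = 4.437 + 1.192 = 5.629 mg/L.

D ≈ 5.63 mg/L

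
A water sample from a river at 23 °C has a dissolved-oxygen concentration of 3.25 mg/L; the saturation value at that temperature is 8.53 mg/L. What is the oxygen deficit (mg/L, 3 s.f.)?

D ≈ 5.28 mg/L

D = C_s − C = 8.53 − 3.25 = 5.28 mg/L.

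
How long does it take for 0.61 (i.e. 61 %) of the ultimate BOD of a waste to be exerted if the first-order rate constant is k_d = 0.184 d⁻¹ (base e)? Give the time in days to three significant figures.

y/L₀ = 1 − e^(−k_d t) = 0.61 ⇒ e^(−k_d t) = 0.390
t = −ln(0.390) / 0.184 = 0.9416 / 0.184 = 5.117 d.

t ≈ 5.12 d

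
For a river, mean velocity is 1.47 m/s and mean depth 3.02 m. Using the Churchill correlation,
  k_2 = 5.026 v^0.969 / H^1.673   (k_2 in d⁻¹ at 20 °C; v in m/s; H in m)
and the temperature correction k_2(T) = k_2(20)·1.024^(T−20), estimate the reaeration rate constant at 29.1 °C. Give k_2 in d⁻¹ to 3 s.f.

k_2(20) = 5.026 × 1.47^0.969 / 3.02^1.673 = 5.026 × 1.453 / 6.354 = 1.149 d⁻¹.
k_2(29.1) = 1.149 × 1.024^(29.1−20) = 1.149 × 1.241 = 1.426 d⁻¹.

k_2 ≈ 1.43 d⁻¹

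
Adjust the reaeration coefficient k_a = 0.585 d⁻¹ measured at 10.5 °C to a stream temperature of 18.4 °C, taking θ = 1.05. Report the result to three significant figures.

k_a ≈ 0.860 d⁻¹

k_a(T₂) = k_a(T₁) · θ^(T₂−T₁) = 0.585 × 1.05^(18.4−10.5)
= 0.585 × 1.05^7.90 = 0.585 × 1.470 = 0.8601 d⁻¹.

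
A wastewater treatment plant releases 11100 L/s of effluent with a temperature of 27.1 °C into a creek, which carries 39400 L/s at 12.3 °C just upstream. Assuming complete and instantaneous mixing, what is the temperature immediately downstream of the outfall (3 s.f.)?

15.6 °C

Flow-weighted mixing: C = (Q_r C_r + Q_w C_w)/(Q_r + Q_w)
= (39400×12.3 + 11100×27.1)/(39400 + 11100) = 785400/50500 = 15.55 °C.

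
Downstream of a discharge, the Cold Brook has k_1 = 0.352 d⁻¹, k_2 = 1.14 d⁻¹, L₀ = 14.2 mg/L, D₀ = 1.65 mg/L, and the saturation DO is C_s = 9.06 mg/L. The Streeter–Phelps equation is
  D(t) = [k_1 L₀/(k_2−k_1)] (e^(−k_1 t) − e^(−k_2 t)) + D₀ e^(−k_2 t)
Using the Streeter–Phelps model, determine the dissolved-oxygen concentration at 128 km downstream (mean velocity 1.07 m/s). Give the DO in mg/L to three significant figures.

Travel time t = x/v = 128 km / (1.07 m/s) = 128000 m / 1.07 m/s = 119600 s = 1.385 d.
k_1 L₀/(k_2−k_1) = 0.352×14.2/(1.14−0.352) = 4.998/0.7880 = 6.343 mg/L.
e^(−k_1 t) = e^(−0.352×1.385) = 0.6142; e^(−k_2 t) = e^(−1.14×1.385) = 0.2063.
D = 6.343 × (0.6142 − 0.2063) + 1.65 × 0.2063 = 2.588 + 0.3404 = 2.928 mg/L.
DO = C_s − D = 9.06 − 2.928 = 6.132 mg/L.

DO ≈ 6.13 mg/L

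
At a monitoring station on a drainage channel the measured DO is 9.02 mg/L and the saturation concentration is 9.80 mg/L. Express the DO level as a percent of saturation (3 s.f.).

% saturation = C/C_s × 100 = 9.02/9.80 × 100 = 92.0 %.

92.0 % saturation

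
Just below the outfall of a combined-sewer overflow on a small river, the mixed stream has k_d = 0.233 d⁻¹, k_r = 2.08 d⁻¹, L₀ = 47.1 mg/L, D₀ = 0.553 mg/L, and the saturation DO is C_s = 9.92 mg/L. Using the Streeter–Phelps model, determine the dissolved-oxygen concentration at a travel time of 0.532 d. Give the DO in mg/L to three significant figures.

k_d L₀/(k_r−k_d) = 0.233×47.1/(2.08−0.233) = 10.97/1.847 = 5.942 mg/L.
e^(−k_d t) = e^(−0.233×0.5320) = 0.8834; e^(−k_r t) = e^(−2.08×0.5320) = 0.3307.
D = 5.942 × (0.8834 − 0.3307) + 0.553 × 0.3307 = 3.284 + 0.1829 = 3.467 mg/L.
DO = C_s − D = 9.92 − 3.467 = 6.453 mg/L.

DO ≈ 6.45 mg/L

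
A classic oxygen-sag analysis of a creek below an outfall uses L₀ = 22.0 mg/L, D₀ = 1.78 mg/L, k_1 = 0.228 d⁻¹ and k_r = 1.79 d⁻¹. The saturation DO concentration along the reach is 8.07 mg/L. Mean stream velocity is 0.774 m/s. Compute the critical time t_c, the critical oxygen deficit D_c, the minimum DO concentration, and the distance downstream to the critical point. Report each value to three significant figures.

With k_r/k_1 = 7.851 and 1 − D₀(k_r−k_1)/(k_1 L₀) = 0.4457,
t_c = ln(7.851 × 0.4457) / (1.79 − 0.228) = ln(3.499) / 1.562 = 1.253/1.562 = 0.8019 d.
D_c = (k_1/k_r) L₀ e^(−k_1 t_c) = (0.228/1.79) × 22.0 × e^(−0.228×0.8019) = 0.1274 × 22.0 × 0.8329 = 2.334 mg/L.
Minimum DO = C_s − D_c = 8.07 − 2.334 = 5.736 mg/L.
x_c = v t_c = 0.774 m/s × 0.8019 d × 86400 s/d = 53620 m ≈ 53.6 km.

t_c ≈ 0.802 d; D_c ≈ 2.33 mg/L; min DO ≈ 5.74 mg/L; x_c ≈ 53.6 km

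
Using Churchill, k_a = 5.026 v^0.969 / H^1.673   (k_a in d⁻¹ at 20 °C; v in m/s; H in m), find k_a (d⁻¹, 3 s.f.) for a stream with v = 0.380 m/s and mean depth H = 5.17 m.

k_a ≈ 0.126 d⁻¹

k_a = 5.026 × 0.380^0.969 / 5.17^1.673 = 5.026 × 0.3916 / 15.62 = 0.1260 d⁻¹.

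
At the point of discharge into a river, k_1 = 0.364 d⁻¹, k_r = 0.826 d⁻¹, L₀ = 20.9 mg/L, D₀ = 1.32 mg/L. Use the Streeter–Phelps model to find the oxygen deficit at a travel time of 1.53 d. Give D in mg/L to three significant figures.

D ≈ 5.15 mg/L

k_1 L₀/(k_r−k_1) = 0.364×20.9/(0.826−0.364) = 7.608/0.4620 = 16.47 mg/L.
e^(−k_1 t) = e^(−0.364×1.530) = 0.5730; e^(−k_r t) = e^(−0.826×1.530) = 0.2826.
D = 16.47 × (0.5730 − 0.2826) + 1.32 × 0.2826 = 4.782 + 0.3730 = 5.155 mg/L.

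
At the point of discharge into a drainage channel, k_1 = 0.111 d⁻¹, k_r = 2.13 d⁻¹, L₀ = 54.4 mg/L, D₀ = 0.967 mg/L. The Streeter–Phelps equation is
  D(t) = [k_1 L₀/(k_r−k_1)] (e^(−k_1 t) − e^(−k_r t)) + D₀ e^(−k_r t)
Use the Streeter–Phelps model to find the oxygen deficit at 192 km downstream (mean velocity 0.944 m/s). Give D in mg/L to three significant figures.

Travel time t = x/v = 192 km / (0.944 m/s) = 192000 m / 0.944 m/s = 203400 s = 2.354 d.
k_1 L₀/(k_r−k_1) = 0.111×54.4/(2.13−0.111) = 6.038/2.019 = 2.991 mg/L.
e^(−k_1 t) = e^(−0.111×2.354) = 0.7701; e^(−k_r t) = e^(−2.13×2.354) = 0.006643.
D = 2.991 × (0.7701 − 0.006643) + 0.967 × 0.006643 = 2.283 + 0.006424 = 2.290 mg/L.

D ≈ 2.29 mg/L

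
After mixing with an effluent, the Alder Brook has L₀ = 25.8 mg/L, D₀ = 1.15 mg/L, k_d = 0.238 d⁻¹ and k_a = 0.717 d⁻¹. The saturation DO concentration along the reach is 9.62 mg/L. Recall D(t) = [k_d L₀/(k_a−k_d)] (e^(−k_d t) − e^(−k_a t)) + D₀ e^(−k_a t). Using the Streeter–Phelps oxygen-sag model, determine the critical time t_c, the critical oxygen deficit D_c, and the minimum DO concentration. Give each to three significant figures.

t_c ≈ 2.11 d; D_c ≈ 5.19 mg/L; min DO ≈ 4.43 mg/L

With k_a/k_d = 3.013 and 1 − D₀(k_a−k_d)/(k_d L₀) = 0.9103,
t_c = ln(3.013 × 0.9103) / (0.717 − 0.238) = ln(2.742) / 0.4790 = 1.009/0.4790 = 2.106 d.
D_c = (k_d/k_a) L₀ e^(−k_d t_c) = (0.238/0.717) × 25.8 × e^(−0.238×2.106) = 0.3319 × 25.8 × 0.6058 = 5.188 mg/L.
Minimum DO = C_s − D_c = 9.62 − 5.188 = 4.432 mg/L.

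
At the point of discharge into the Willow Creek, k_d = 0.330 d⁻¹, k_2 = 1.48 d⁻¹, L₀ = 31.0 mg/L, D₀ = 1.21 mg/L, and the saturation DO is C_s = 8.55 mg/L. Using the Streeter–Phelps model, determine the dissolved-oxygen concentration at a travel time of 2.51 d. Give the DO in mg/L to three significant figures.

k_d L₀/(k_2−k_d) = 0.330×31.0/(1.48−0.330) = 10.23/1.150 = 8.896 mg/L.
e^(−k_d t) = e^(−0.330×2.510) = 0.4368; e^(−k_2 t) = e^(−1.48×2.510) = 0.02436.
D = 8.896 × (0.4368 − 0.02436) + 1.21 × 0.02436 = 3.669 + 0.02948 = 3.698 mg/L.
DO = C_s − D = 8.55 − 3.698 = 4.852 mg/L.

DO ≈ 4.85 mg/L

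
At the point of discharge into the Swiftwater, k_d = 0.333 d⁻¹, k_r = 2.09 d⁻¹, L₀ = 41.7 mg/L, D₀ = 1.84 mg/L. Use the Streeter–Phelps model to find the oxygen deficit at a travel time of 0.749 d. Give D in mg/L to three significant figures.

k_d L₀/(k_r−k_d) = 0.333×41.7/(2.09−0.333) = 13.89/1.757 = 7.903 mg/L.
e^(−k_d t) = e^(−0.333×0.7490) = 0.7793; e^(−k_r t) = e^(−2.09×0.7490) = 0.2090.
D = 7.903 × (0.7793 − 0.2090) + 1.84 × 0.2090 = 4.507 + 0.3846 = 4.891 mg/L.

D ≈ 4.89 mg/L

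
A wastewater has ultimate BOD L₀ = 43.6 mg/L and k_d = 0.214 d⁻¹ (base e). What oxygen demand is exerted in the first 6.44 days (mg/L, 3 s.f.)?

y_t = L₀(1 − e^(−k_d t)) = 43.6 × (1 − e^(−0.214×6.44))
= 43.6 × (1 − 0.2520) = 43.6 × 0.7480 = 32.61 mg/L.

y ≈ 32.6 mg/L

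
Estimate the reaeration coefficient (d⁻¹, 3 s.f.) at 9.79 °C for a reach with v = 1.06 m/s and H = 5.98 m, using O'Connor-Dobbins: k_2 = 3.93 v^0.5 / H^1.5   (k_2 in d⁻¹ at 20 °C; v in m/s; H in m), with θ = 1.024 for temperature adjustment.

k_2(20) = 3.93 × 1.06^0.5 / 5.98^1.5 = 3.93 × 1.030 / 14.62 = 0.2767 d⁻¹.
k_2(9.79) = 0.2767 × 1.024^(9.79−20) = 0.2767 × 0.7849 = 0.2172 d⁻¹.

k_2 ≈ 0.217 d⁻¹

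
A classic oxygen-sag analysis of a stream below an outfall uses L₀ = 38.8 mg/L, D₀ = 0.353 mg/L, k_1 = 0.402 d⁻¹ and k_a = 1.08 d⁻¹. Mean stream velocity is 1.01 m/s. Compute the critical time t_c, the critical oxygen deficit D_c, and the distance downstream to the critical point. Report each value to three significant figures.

With k_a/k_1 = 2.687 and 1 − D₀(k_a−k_1)/(k_1 L₀) = 0.9847,
t_c = ln(2.687 × 0.9847) / (1.08 − 0.402) = ln(2.645) / 0.6780 = 0.9728/0.6780 = 1.435 d.
L(t_c) = L₀ e^(−k_1 t_c) = 38.8 × 0.5617 = 21.79 mg/L, and at the critical point k_a D_c = k_1 L, so D_c = (0.402/1.08) × 21.79 = 8.112 mg/L.
x_c = v t_c = 1.01 m/s × 1.435 d × 86400 s/d = 125200 m ≈ 125 km.

t_c ≈ 1.43 d; D_c ≈ 8.11 mg/L; x_c ≈ 125 km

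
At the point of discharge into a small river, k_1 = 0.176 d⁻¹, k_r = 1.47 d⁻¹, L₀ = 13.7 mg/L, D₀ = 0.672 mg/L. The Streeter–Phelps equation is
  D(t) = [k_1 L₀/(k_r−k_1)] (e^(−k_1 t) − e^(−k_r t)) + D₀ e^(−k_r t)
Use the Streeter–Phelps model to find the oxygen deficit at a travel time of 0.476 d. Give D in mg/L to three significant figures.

D ≈ 1.12 mg/L

k_1 L₀/(k_r−k_1) = 0.176×13.7/(1.47−0.176) = 2.411/1.294 = 1.863 mg/L.
e^(−k_1 t) = e^(−0.176×0.4760) = 0.9196; e^(−k_r t) = e^(−1.47×0.4760) = 0.4967.
D = 1.863 × (0.9196 − 0.4967) + 0.672 × 0.4967 = 0.7880 + 0.3338 = 1.122 mg/L.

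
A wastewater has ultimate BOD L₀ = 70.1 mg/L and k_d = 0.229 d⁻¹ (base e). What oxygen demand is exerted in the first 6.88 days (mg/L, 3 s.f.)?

y_t = L₀(1 − e^(−k_d t)) = 70.1 × (1 − e^(−0.229×6.88))
= 70.1 × (1 − 0.2069) = 70.1 × 0.7931 = 55.60 mg/L.

y ≈ 55.6 mg/L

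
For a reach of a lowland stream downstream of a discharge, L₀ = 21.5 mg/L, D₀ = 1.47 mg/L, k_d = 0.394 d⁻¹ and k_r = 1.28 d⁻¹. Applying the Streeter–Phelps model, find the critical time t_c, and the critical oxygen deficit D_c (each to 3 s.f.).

t_c ≈ 1.14 d; D_c ≈ 4.22 mg/L

With k_r/k_d = 3.249 and 1 − D₀(k_r−k_d)/(k_d L₀) = 0.8462,
t_c = ln(3.249 × 0.8462) / (1.28 − 0.394) = ln(2.749) / 0.8860 = 1.011/0.8860 = 1.141 d.
D_c = (k_d/k_r) L₀ e^(−k_d t_c) = (0.394/1.28) × 21.5 × e^(−0.394×1.141) = 0.3078 × 21.5 × 0.6378 = 4.221 mg/L.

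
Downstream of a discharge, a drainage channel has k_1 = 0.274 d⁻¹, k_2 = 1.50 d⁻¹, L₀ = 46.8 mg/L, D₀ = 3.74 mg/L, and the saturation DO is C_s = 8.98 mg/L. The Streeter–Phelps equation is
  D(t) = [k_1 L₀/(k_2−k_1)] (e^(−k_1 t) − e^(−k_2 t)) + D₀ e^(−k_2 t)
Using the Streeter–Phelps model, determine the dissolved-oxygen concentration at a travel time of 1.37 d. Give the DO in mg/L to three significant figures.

k_1 L₀/(k_2−k_1) = 0.274×46.8/(1.50−0.274) = 12.82/1.226 = 10.46 mg/L.
e^(−k_1 t) = e^(−0.274×1.370) = 0.6870; e^(−k_2 t) = e^(−1.50×1.370) = 0.1281.
D = 10.46 × (0.6870 − 0.1281) + 3.74 × 0.1281 = 5.846 + 0.4791 = 6.325 mg/L.
DO = C_s − D = 8.98 − 6.325 = 2.655 mg/L.

DO ≈ 2.65 mg/L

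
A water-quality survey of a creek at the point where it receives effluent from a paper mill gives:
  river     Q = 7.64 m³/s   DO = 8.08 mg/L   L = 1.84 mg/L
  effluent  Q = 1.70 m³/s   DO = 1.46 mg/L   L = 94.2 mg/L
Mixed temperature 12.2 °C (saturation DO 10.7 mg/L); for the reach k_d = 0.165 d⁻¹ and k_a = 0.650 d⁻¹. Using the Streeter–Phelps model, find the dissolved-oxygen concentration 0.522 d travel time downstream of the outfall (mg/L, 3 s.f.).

DO ≈ 6.67 mg/L

Mixed DO = (7.64×8.08 + 1.70×1.46)/(7.64+1.70) = 64.21/9.340 = 6.875 mg/L.
Mixed L₀ = (7.64×1.84 + 1.70×94.2)/(9.340) = 174.2/9.340 = 18.65 mg/L.
Initial deficit D₀ = C_s − DO₀ = 10.7 − 6.875 = 3.825 mg/L.
D(0.522) = [0.165×18.65/(0.650−0.165)](e^(−0.165×0.522) − e^(−0.650×0.522)) + 3.825 e^(−0.650×0.522)
= 6.345 × (0.9175 − 0.7123) + 3.825 × 0.7123 = 4.026 mg/L.
DO = 10.7 − 4.026 = 6.674 mg/L.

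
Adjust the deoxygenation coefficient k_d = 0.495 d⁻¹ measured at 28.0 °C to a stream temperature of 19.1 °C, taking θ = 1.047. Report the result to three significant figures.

k_d(T₂) = k_d(T₁) · θ^(T₂−T₁) = 0.495 × 1.047^(19.1−28.0)
= 0.495 × 1.047^-8.90 = 0.495 × 0.6645 = 0.3289 d⁻¹.

k_d ≈ 0.329 d⁻¹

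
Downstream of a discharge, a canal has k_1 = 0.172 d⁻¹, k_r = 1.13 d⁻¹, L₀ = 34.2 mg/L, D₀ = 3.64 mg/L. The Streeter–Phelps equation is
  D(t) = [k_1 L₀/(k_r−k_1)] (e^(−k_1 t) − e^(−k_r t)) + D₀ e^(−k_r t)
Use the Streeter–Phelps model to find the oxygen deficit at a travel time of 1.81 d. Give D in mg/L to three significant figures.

D ≈ 4.17 mg/L

k_1 L₀/(k_r−k_1) = 0.172×34.2/(1.13−0.172) = 5.882/0.9580 = 6.140 mg/L.
e^(−k_1 t) = e^(−0.172×1.810) = 0.7325; e^(−k_r t) = e^(−1.13×1.810) = 0.1293.
D = 6.140 × (0.7325 − 0.1293) + 3.64 × 0.1293 = 3.703 + 0.4708 = 4.174 mg/L.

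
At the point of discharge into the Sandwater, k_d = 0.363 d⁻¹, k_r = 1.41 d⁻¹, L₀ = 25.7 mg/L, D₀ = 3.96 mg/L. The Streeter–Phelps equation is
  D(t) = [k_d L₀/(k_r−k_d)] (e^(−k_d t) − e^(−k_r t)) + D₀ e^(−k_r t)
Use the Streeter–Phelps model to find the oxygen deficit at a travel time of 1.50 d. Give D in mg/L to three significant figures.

D ≈ 4.57 mg/L

k_d L₀/(k_r−k_d) = 0.363×25.7/(1.41−0.363) = 9.329/1.047 = 8.910 mg/L.
e^(−k_d t) = e^(−0.363×1.500) = 0.5801; e^(−k_r t) = e^(−1.41×1.500) = 0.1206.
D = 8.910 × (0.5801 − 0.1206) + 3.96 × 0.1206 = 4.094 + 0.4777 = 4.572 mg/L.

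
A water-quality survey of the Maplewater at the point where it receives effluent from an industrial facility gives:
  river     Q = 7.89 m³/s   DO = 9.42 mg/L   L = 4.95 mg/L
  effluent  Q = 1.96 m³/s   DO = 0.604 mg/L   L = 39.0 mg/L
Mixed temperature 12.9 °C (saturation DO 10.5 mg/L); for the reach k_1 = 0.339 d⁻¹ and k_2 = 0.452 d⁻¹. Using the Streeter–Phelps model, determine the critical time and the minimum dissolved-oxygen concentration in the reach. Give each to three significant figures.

Mixed DO = (7.89×9.42 + 1.96×0.604)/(7.89+1.96) = 75.51/9.850 = 7.666 mg/L.
Mixed L₀ = (7.89×4.95 + 1.96×39.0)/(9.850) = 115.5/9.850 = 11.73 mg/L.
Initial deficit D₀ = C_s − DO₀ = 10.5 − 7.666 = 2.834 mg/L.
t_c = (1/0.1130) ln[(0.452/0.339)(1 − 2.834×0.1130/(0.339×11.73))] = 8.850 × ln(1.226) = 1.802 d.
D_c = (0.339/0.452) × 11.73 × e^(−0.339×1.802) = 0.7500 × 11.73 × 0.5428 = 4.773 mg/L.
Minimum DO = 10.5 − 4.773 = 5.727 mg/L.

t_c ≈ 1.80 d; minimum DO ≈ 5.73 mg/L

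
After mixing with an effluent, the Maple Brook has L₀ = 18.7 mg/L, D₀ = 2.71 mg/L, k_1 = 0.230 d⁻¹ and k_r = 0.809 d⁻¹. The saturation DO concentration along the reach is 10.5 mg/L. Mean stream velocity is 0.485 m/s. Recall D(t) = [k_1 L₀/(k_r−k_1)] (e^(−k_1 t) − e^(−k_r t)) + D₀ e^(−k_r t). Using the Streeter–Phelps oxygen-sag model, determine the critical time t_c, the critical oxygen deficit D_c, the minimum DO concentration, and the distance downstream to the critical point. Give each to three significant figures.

t_c ≈ 1.39 d; D_c ≈ 3.86 mg/L; min DO ≈ 6.64 mg/L; x_c ≈ 58.2 km

t_c = [1/(k_r−k_1)] ln[(k_r/k_1)(1 − D₀(k_r−k_1)/(k_1 L₀))]
= [1/(0.809−0.230)] ln[(0.809/0.230)(1 − 2.71×0.5790/(0.230×18.7))]
= (1/0.5790) ln[3.517 × 0.6352] = 1.727 × ln(2.234) = 1.727 × 0.8039 = 1.388 d.
L(t_c) = L₀ e^(−k_1 t_c) = 18.7 × 0.7266 = 13.59 mg/L, and at the critical point k_r D_c = k_1 L, so D_c = (0.230/0.809) × 13.59 = 3.863 mg/L.
Minimum DO = C_s − D_c = 10.5 − 3.863 = 6.637 mg/L.
x_c = v t_c = 0.485 m/s × 1.388 d × 86400 s/d = 58180 m ≈ 58.2 km.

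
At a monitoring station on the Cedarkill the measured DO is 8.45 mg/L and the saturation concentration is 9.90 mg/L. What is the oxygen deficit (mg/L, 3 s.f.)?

D ≈ 1.45 mg/L

D = C_s − C = 9.90 − 8.45 = 1.45 mg/L.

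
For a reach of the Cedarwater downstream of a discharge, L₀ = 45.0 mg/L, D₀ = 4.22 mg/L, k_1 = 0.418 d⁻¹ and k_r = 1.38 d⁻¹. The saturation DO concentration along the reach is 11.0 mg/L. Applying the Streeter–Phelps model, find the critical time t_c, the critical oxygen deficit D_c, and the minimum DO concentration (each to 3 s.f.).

t_c ≈ 0.989 d; D_c ≈ 9.02 mg/L; min DO ≈ 1.98 mg/L

At the critical point dD/dt = 0, so k_1 L₀ e^(−k_1 t) = k_r D. Substituting D(t) from the Streeter–Phelps equation and solving for t gives
t_c = ln[(k_r/k_1)(1 − D₀(k_r−k_1)/(k_1 L₀))] / (k_r−k_1).
Here k_r−k_1 = 0.9620 d⁻¹ and 1 − D₀(k_r−k_1)/(k_1 L₀) = 1 − 4.22×0.9620/(0.418×45.0) = 0.7842, so
t_c = ln(3.301 × 0.7842) / 0.9620 = 0.9512 / 0.9620 = 0.9888 d.
L(t_c) = L₀ e^(−k_1 t_c) = 45.0 × 0.6614 = 29.77 mg/L, and at the critical point k_r D_c = k_1 L, so D_c = (0.418/1.38) × 29.77 = 9.016 mg/L.
Minimum DO = C_s − D_c = 11.0 − 9.016 = 1.984 mg/L.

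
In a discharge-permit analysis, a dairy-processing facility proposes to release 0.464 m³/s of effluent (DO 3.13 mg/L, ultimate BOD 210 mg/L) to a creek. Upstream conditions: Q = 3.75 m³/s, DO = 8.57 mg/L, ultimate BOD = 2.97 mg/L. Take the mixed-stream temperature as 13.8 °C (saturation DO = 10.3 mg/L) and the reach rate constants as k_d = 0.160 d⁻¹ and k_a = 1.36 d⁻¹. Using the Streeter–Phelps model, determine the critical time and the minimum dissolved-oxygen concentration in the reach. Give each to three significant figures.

Mixed DO = (3.75×8.57 + 0.464×3.13)/(3.75+0.464) = 33.59/4.214 = 7.971 mg/L.
Mixed L₀ = (3.75×2.97 + 0.464×210)/(4.214) = 108.6/4.214 = 25.77 mg/L.
Initial deficit D₀ = C_s − DO₀ = 10.3 − 7.971 = 2.329 mg/L.
t_c = (1/1.200) ln[(1.36/0.160)(1 − 2.329×1.200/(0.160×25.77))] = 0.8333 × ln(2.738) = 0.8392 d.
D_c = (0.160/1.36) × 25.77 × e^(−0.160×0.8392) = 0.1176 × 25.77 × 0.8743 = 2.650 mg/L.
Minimum DO = 10.3 − 2.650 = 7.650 mg/L.

t_c ≈ 0.839 d; minimum DO ≈ 7.65 mg/L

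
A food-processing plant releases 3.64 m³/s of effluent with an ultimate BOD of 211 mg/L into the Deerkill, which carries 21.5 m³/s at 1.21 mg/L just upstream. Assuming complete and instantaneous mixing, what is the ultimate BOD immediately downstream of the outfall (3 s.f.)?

Flow-weighted mixing: C = (Q_r C_r + Q_w C_w)/(Q_r + Q_w)
= (21.5×1.21 + 3.64×211)/(21.5 + 3.64) = 794.1/25.14 = 31.59 mg/L.

31.6 mg/L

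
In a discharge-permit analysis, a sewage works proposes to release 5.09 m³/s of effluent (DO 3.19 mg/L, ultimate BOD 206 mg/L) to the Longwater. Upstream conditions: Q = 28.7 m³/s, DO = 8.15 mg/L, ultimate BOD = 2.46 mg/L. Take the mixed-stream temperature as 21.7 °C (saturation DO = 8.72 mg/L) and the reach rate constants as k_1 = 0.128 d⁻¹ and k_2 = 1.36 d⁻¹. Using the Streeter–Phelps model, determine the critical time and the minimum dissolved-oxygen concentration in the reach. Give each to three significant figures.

t_c ≈ 1.53 d; minimum DO ≈ 6.16 mg/L

Mixed DO = (28.7×8.15 + 5.09×3.19)/(28.7+5.09) = 250.1/33.79 = 7.403 mg/L.
Mixed L₀ = (28.7×2.46 + 5.09×206)/(33.79) = 1119/33.79 = 33.12 mg/L.
Initial deficit D₀ = C_s − DO₀ = 8.72 − 7.403 = 1.317 mg/L.
t_c = (1/1.232) ln[(1.36/0.128)(1 − 1.317×1.232/(0.128×33.12))] = 0.8117 × ln(6.558) = 1.527 d.
D_c = (0.128/1.36) × 33.12 × e^(−0.128×1.527) = 0.09412 × 33.12 × 0.8225 = 2.564 mg/L.
Minimum DO = 8.72 − 2.564 = 6.156 mg/L.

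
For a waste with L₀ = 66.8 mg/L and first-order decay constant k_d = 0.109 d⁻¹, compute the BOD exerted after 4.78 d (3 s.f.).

y_t = L₀(1 − e^(−k_d t)) = 66.8 × (1 − e^(−0.109×4.78))
= 66.8 × (1 − 0.5939) = 66.8 × 0.4061 = 27.13 mg/L.

y ≈ 27.1 mg/L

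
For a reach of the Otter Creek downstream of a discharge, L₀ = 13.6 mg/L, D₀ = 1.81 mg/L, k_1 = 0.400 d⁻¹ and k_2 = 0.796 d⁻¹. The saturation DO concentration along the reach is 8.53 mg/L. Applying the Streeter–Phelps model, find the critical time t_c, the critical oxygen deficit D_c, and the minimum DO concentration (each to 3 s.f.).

t_c ≈ 1.38 d; D_c ≈ 3.93 mg/L; min DO ≈ 4.60 mg/L

t_c = [1/(k_2−k_1)] ln[(k_2/k_1)(1 − D₀(k_2−k_1)/(k_1 L₀))]
= [1/(0.796−0.400)] ln[(0.796/0.400)(1 − 1.81×0.3960/(0.400×13.6))]
= (1/0.3960) ln[1.990 × 0.8682] = 2.525 × ln(1.728) = 2.525 × 0.5469 = 1.381 d.
D_c = (k_1/k_2) L₀ e^(−k_1 t_c) = (0.400/0.796) × 13.6 × e^(−0.400×1.381) = 0.5025 × 13.6 × 0.5756 = 3.934 mg/L.
Minimum DO = C_s − D_c = 8.53 − 3.934 = 4.596 mg/L.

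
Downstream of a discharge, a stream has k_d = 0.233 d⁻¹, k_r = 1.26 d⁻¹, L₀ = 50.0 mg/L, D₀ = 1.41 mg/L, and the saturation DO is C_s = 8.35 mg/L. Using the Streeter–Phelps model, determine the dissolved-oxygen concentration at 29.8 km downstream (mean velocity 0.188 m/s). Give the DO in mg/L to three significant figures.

Travel time t = x/v = 29.8 km / (0.188 m/s) = 29800 m / 0.188 m/s = 158500 s = 1.835 d.
k_d L₀/(k_r−k_d) = 0.233×50.0/(1.26−0.233) = 11.65/1.027 = 11.34 mg/L.
e^(−k_d t) = e^(−0.233×1.835) = 0.6522; e^(−k_r t) = e^(−1.26×1.835) = 0.09910.
D = 11.34 × (0.6522 − 0.09910) + 1.41 × 0.09910 = 6.274 + 0.1397 = 6.413 mg/L.
DO = C_s − D = 8.35 − 6.413 = 1.937 mg/L.

DO ≈ 1.94 mg/L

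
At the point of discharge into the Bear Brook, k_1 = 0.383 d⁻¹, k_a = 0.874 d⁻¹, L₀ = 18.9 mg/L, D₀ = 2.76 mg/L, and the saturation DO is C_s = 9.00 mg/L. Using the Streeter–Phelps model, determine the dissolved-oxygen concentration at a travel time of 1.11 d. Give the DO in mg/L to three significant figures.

k_1 L₀/(k_a−k_1) = 0.383×18.9/(0.874−0.383) = 7.239/0.4910 = 14.74 mg/L.
e^(−k_1 t) = e^(−0.383×1.110) = 0.6537; e^(−k_a t) = e^(−0.874×1.110) = 0.3790.
D = 14.74 × (0.6537 − 0.3790) + 2.76 × 0.3790 = 4.049 + 1.046 = 5.095 mg/L.
DO = C_s − D = 9.00 − 5.095 = 3.905 mg/L.

DO ≈ 3.90 mg/L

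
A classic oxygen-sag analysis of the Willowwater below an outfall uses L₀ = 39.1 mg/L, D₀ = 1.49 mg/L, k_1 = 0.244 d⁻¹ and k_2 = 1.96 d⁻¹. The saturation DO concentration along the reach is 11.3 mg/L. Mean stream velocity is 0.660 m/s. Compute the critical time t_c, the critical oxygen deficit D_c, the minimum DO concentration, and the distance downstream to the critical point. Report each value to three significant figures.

t_c = [1/(k_2−k_1)] ln[(k_2/k_1)(1 − D₀(k_2−k_1)/(k_1 L₀))]
= [1/(1.96−0.244)] ln[(1.96/0.244)(1 − 1.49×1.716/(0.244×39.1))]
= (1/1.716) ln[8.033 × 0.7320] = 0.5828 × ln(5.880) = 0.5828 × 1.772 = 1.032 d.
D_c = (k_1/k_2) L₀ e^(−k_1 t_c) = (0.244/1.96) × 39.1 × e^(−0.244×1.032) = 0.1245 × 39.1 × 0.7773 = 3.784 mg/L.
Minimum DO = C_s − D_c = 11.3 − 3.784 = 7.516 mg/L.
x_c = v t_c = 0.660 m/s × 1.032 d × 86400 s/d = 58870 m ≈ 58.9 km.

t_c ≈ 1.03 d; D_c ≈ 3.78 mg/L; min DO ≈ 7.52 mg/L; x_c ≈ 58.9 km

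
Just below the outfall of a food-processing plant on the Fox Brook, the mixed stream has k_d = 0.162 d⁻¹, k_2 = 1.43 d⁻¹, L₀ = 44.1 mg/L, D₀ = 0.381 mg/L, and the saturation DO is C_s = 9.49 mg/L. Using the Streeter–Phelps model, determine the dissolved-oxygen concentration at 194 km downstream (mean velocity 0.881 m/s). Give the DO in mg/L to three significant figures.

DO ≈ 5.90 mg/L

Travel time t = x/v = 194 km / (0.881 m/s) = 194000 m / 0.881 m/s = 220200 s = 2.549 d.
k_d L₀/(k_2−k_d) = 0.162×44.1/(1.43−0.162) = 7.144/1.268 = 5.634 mg/L.
e^(−k_d t) = e^(−0.162×2.549) = 0.6617; e^(−k_2 t) = e^(−1.43×2.549) = 0.02613.
D = 5.634 × (0.6617 − 0.02613) + 0.381 × 0.02613 = 3.581 + 0.009956 = 3.591 mg/L.
DO = C_s − D = 9.49 − 3.591 = 5.899 mg/L.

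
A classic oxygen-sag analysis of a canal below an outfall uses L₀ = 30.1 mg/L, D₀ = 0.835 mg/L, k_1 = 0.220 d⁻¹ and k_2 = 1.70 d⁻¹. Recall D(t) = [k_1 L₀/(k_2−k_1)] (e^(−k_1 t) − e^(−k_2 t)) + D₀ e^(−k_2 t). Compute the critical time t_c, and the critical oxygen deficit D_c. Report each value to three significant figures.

With k_2/k_1 = 7.727 and 1 − D₀(k_2−k_1)/(k_1 L₀) = 0.8134,
t_c = ln(7.727 × 0.8134) / (1.70 − 0.220) = ln(6.285) / 1.480 = 1.838/1.480 = 1.242 d.
L(t_c) = L₀ e^(−k_1 t_c) = 30.1 × 0.7609 = 22.90 mg/L, and at the critical point k_2 D_c = k_1 L, so D_c = (0.220/1.70) × 22.90 = 2.964 mg/L.

t_c ≈ 1.24 d; D_c ≈ 2.96 mg/L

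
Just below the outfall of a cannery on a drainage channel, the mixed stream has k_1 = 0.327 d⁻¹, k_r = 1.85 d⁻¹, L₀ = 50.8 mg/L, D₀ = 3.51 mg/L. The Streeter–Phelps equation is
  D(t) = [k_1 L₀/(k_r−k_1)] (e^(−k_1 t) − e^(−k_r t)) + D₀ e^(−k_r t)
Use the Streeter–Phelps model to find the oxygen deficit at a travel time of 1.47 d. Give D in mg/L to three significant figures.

D ≈ 6.26 mg/L

k_1 L₀/(k_r−k_1) = 0.327×50.8/(1.85−0.327) = 16.61/1.523 = 10.91 mg/L.
e^(−k_1 t) = e^(−0.327×1.470) = 0.6184; e^(−k_r t) = e^(−1.85×1.470) = 0.06591.
D = 10.91 × (0.6184 − 0.06591) + 3.51 × 0.06591 = 6.026 + 0.2313 = 6.257 mg/L.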